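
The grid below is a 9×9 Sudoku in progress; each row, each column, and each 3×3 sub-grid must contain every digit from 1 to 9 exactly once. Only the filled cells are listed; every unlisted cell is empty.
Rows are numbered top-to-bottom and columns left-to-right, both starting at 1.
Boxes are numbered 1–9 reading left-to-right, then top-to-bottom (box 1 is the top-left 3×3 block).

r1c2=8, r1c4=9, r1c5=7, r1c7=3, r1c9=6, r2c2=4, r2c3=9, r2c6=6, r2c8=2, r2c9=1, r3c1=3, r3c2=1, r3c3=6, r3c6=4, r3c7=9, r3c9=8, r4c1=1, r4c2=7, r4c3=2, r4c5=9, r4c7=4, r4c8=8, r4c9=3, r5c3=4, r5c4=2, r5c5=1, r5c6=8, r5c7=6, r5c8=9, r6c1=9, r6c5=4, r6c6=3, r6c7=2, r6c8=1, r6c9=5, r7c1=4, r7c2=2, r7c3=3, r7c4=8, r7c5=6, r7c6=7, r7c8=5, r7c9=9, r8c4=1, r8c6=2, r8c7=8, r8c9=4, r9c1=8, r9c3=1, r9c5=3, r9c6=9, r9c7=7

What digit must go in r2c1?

7

Cell r2c1 itself could take any of {5, 7} by direct elimination.
Consider where 7 can go in box 1.
r1c1 is out (row 1 already has a 7).
r1c3 is out (row 1 already has a 7).
So the only cell in box 1 that can hold 7 is r2c1.
Therefore r2c1 = 7.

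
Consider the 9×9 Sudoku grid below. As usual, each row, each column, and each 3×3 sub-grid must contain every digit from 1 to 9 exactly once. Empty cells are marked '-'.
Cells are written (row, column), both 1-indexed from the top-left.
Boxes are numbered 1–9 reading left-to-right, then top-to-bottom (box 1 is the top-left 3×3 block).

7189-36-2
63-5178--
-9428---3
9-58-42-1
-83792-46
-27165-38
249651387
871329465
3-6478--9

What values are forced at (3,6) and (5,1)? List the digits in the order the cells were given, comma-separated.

For (3,6):
  Row 3 already contains {2, 3, 4, 8, 9}.
  Column 6 already contains {1, 2, 3, 4, 5, 7, 8, 9}.
  Its 3×3 block (box 2) already contains {1, 2, 3, 5, 7, 8, 9}.
  The only value from 1–9 not eliminated is 6, so (3,6) = 6.
For (5,1):
  Row 5 already contains {2, 3, 4, 6, 7, 8, 9}.
  Column 1 already contains {2, 3, 6, 7, 8, 9}.
  Its 3×3 block (box 4) already contains {2, 3, 5, 7, 8, 9}.
  The only value from 1–9 not eliminated is 1, so (5,1) = 1.

6,1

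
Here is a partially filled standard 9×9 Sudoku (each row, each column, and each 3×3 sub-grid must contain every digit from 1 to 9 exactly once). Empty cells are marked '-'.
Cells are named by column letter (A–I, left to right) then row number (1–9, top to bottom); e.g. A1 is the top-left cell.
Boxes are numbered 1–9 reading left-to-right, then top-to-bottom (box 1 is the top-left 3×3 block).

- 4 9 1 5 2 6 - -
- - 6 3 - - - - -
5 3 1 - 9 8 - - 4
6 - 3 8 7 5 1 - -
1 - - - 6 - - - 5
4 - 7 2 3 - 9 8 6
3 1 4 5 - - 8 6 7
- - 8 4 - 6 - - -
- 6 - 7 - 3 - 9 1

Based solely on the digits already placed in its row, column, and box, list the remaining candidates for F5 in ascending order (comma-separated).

4,9

Row 5 already contains {1, 5, 6}.
Column F already contains {2, 3, 5, 6, 8}.
Its 3×3 block (box 5) already contains {2, 3, 5, 6, 7, 8}.
Removing those from 1–9 leaves {4, 9} as the candidates for F5.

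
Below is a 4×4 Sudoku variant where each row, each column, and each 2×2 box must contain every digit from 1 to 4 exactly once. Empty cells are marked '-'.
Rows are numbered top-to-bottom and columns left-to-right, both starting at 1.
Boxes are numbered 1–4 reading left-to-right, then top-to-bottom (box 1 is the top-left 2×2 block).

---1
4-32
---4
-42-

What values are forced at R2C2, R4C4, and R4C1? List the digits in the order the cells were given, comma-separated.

For R2C2:
  Row 2 already contains {2, 3, 4}.
  Column 2 already contains {4}.
  Its 2×2 block (box 1) already contains {4}.
  The only value from 1–4 not eliminated is 1, so R2C2 = 1.
For R4C4:
  Row 4 already contains {2, 4}.
  Column 4 already contains {1, 2, 4}.
  Its 2×2 block (box 4) already contains {2, 4}.
  The only value from 1–4 not eliminated is 3, so R4C4 = 3.
For R4C1:
  Consider where 1 can go in row 4.
  R4C4 is out (column 4 already has a 1).
  So the only cell in row 4 that can hold 1 is R4C1.
  So R4C1 = 1.

1,3,1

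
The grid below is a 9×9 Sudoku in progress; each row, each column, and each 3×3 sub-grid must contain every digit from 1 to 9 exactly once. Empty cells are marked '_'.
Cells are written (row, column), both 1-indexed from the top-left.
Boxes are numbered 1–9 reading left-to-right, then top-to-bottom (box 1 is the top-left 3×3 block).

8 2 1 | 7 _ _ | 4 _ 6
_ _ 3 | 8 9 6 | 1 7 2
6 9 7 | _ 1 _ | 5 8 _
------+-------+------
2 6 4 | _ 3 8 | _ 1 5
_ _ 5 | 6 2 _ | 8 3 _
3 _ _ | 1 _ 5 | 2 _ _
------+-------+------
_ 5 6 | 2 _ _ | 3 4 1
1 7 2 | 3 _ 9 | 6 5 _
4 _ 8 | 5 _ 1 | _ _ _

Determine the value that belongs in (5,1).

7

Cell (5,1) itself could take any of {7, 9} by direct elimination.
Consider where 7 can go in column 1.
(2,1) is out (row 2 already has a 7).
(7,1) is out (box 7 already has a 7).
So the only cell in column 1 that can hold 7 is (5,1).
Therefore (5,1) = 7.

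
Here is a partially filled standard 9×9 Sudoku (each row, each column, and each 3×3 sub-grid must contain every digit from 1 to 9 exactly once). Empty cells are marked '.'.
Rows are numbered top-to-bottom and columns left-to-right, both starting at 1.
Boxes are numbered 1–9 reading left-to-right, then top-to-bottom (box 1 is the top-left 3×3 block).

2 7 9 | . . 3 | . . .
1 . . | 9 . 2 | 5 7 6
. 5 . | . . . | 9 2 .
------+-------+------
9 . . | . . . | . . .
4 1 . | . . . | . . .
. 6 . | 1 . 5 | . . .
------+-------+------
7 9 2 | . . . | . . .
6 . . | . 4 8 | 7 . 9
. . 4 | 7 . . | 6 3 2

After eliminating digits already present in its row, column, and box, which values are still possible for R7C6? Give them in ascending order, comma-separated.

Row 7 already contains {2, 7, 9}.
Column 6 already contains {2, 3, 5, 8}.
Its 3×3 block (box 8) already contains {4, 7, 8}.
Removing those from 1–9 leaves {1, 6} as the candidates for R7C6.

1,6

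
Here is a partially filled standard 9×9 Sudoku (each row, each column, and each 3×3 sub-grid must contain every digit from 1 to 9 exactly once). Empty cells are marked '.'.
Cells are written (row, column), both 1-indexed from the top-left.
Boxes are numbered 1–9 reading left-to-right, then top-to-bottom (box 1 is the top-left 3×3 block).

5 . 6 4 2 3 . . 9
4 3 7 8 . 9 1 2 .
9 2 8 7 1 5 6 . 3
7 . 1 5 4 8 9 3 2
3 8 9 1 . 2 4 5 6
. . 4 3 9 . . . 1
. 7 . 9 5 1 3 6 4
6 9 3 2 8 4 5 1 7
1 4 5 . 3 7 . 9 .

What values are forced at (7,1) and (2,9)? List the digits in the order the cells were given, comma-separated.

For (7,1):
  Consider where 8 can go in row 7.
  (7,3) is out (column 3 already has a 8).
  So the only cell in row 7 that can hold 8 is (7,1).
  So (7,1) = 8.
For (2,9):
  Row 2 already contains {1, 2, 3, 4, 7, 8, 9}.
  Column 9 already contains {1, 2, 3, 4, 6, 7, 9}.
  Its 3×3 block (box 3) already contains {1, 2, 3, 6, 9}.
  The only value from 1–9 not eliminated is 5, so (2,9) = 5.

8,5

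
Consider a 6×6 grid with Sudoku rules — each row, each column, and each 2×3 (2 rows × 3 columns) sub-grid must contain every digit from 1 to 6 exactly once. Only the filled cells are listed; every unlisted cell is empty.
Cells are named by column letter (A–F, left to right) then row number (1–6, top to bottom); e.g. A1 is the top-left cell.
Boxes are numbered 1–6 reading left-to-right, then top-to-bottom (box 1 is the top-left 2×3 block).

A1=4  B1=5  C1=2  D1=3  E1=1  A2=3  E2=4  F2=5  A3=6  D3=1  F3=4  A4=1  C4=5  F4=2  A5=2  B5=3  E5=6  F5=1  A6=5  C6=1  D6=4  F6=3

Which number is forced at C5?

4

Row 5 already contains {1, 2, 3, 6}.
Column C already contains {1, 2, 5}.
Its 2×3 block (box 5) already contains {1, 2, 3, 5}.
The only value from 1–6 not eliminated is 4, so C5 = 4.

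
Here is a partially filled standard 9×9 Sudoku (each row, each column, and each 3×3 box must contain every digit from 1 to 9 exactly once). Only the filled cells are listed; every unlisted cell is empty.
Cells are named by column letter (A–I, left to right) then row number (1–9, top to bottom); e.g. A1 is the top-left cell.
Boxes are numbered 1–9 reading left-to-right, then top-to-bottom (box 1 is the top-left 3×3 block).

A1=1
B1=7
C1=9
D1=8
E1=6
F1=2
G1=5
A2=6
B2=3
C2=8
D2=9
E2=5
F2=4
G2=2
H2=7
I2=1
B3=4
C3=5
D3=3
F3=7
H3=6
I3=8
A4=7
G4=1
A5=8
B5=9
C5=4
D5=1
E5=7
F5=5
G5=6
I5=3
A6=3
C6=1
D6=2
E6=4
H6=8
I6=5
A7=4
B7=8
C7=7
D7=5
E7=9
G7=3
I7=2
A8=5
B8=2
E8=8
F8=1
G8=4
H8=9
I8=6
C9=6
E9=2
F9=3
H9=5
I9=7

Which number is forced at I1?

4

Row 1 already contains {1, 2, 5, 6, 7, 8, 9}.
Column I already contains {1, 2, 3, 5, 6, 7, 8}.
Its 3×3 block (box 3) already contains {1, 2, 5, 6, 7, 8}.
The only value from 1–9 not eliminated is 4, so I1 = 4.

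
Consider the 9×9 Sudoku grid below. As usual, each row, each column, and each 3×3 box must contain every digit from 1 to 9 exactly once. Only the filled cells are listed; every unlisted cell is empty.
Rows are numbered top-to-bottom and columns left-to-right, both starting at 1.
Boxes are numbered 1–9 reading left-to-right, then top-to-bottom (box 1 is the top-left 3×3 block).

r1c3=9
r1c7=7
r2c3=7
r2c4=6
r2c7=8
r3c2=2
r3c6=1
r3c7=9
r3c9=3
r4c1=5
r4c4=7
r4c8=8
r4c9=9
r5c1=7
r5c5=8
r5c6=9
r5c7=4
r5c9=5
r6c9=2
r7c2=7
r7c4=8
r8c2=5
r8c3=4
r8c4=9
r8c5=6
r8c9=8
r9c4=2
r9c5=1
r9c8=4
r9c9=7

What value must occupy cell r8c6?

7

Cell r8c6 itself could take any of {3, 7} by direct elimination.
Consider where 7 can go in row 8.
r8c1 is out (column 1 already has a 7).
r8c7 is out (column 7 already has a 7).
r8c8 is out (box 9 already has a 7).
So the only cell in row 8 that can hold 7 is r8c6.
Therefore r8c6 = 7.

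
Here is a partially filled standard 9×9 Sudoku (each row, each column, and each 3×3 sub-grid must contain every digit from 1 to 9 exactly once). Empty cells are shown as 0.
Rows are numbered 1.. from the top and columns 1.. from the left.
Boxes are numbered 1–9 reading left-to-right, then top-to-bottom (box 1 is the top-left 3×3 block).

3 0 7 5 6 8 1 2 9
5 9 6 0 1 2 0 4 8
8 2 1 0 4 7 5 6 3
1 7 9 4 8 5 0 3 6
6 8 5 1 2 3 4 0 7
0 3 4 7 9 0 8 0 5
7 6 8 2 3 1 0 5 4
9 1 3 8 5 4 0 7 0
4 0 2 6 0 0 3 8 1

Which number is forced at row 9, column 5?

Row 9 already contains {1, 2, 3, 4, 6, 8}.
Column 5 already contains {1, 2, 3, 4, 5, 6, 8, 9}.
Its 3×3 block (box 8) already contains {1, 2, 3, 4, 5, 6, 8}.
The only value from 1–9 not eliminated is 7, so row 9, column 5 = 7.

7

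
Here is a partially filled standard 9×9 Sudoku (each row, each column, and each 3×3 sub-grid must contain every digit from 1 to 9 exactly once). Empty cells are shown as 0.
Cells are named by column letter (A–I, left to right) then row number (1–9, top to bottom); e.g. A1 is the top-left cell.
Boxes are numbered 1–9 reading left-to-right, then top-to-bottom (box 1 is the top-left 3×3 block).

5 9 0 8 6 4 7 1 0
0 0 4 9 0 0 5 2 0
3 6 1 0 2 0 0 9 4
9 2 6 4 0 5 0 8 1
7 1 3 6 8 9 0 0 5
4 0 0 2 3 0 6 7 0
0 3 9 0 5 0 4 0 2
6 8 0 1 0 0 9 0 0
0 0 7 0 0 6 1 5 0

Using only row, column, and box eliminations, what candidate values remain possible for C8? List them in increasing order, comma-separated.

2,5

Row 8 already contains {1, 6, 8, 9}.
Column C already contains {1, 3, 4, 6, 7, 9}.
Its 3×3 block (box 7) already contains {3, 6, 7, 8, 9}.
Removing those from 1–9 leaves {2, 5} as the candidates for C8.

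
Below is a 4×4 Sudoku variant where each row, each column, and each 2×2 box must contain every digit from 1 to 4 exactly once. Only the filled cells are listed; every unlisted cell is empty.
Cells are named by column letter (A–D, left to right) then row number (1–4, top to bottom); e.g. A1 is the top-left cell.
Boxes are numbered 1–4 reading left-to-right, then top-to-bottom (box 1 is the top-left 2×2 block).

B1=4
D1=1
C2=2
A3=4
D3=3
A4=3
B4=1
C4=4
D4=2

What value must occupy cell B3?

Row 3 already contains {3, 4}.
Column B already contains {1, 4}.
Its 2×2 block (box 3) already contains {1, 3, 4}.
The only value from 1–4 not eliminated is 2, so B3 = 2.

2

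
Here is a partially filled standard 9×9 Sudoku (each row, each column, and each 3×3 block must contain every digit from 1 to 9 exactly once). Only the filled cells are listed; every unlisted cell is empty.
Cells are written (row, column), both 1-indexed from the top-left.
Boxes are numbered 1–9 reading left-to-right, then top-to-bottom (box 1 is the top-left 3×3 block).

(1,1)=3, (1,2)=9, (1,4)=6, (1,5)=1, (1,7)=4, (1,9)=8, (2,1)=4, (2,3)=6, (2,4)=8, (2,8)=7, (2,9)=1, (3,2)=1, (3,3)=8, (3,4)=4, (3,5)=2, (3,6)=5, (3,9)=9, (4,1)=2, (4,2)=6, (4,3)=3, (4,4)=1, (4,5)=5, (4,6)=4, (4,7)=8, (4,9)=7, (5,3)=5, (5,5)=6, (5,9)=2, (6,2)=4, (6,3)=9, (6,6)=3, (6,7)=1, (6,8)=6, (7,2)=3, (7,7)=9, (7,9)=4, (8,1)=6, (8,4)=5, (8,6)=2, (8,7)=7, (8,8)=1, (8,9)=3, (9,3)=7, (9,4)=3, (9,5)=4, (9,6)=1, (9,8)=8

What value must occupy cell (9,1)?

Cell (9,1) itself could take any of {5, 9} by direct elimination.
Consider where 9 can go in column 1.
(3,1) is out (row 3 already has a 9).
(5,1) is out (box 4 already has a 9).
(6,1) is out (row 6 already has a 9).
(7,1) is out (row 7 already has a 9).
So the only cell in column 1 that can hold 9 is (9,1).
Therefore (9,1) = 9.

9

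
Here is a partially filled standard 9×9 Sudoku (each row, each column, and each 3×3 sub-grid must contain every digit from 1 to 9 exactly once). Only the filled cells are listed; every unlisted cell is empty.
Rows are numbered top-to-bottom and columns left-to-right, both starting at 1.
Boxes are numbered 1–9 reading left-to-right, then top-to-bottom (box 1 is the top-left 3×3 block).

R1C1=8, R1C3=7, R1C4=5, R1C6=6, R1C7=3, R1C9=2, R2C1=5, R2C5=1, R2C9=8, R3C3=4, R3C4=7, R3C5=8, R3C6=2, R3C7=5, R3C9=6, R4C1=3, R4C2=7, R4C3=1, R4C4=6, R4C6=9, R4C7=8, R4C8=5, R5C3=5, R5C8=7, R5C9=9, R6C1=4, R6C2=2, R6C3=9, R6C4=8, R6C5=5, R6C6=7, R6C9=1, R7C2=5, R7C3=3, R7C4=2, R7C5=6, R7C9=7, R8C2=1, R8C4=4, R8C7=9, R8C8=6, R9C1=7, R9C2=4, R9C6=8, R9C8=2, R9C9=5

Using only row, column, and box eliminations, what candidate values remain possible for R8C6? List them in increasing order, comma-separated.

3,5

Row 8 already contains {1, 4, 6, 9}.
Column 6 already contains {2, 6, 7, 8, 9}.
Its 3×3 block (box 8) already contains {2, 4, 6, 8}.
Removing those from 1–9 leaves {3, 5} as the candidates for R8C6.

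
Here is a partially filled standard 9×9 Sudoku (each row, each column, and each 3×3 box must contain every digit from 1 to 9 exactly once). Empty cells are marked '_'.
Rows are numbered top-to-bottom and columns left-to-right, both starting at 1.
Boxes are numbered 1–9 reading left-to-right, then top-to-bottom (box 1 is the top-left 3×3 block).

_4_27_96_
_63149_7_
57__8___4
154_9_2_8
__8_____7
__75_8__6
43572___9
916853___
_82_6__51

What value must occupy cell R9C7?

3

Cell R9C7 itself could take any of {3, 4, 7} by direct elimination.
Consider where 3 can go in row 9.
R9C1 is out (box 7 already has a 3).
R9C4 is out (box 8 already has a 3).
R9C6 is out (column 6 already has a 3).
So the only cell in row 9 that can hold 3 is R9C7.
Therefore R9C7 = 3.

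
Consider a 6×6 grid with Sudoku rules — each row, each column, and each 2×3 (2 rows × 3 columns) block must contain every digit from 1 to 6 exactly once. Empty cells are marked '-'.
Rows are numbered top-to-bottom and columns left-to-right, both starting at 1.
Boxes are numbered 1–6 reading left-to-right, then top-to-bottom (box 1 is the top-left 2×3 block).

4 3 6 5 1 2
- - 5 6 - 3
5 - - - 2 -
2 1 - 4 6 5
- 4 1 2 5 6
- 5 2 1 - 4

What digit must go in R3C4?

Row 3 already contains {2, 5}.
Column 4 already contains {1, 2, 4, 5, 6}.
Its 2×3 block (box 4) already contains {2, 4, 5, 6}.
The only value from 1–6 not eliminated is 3, so R3C4 = 3.

3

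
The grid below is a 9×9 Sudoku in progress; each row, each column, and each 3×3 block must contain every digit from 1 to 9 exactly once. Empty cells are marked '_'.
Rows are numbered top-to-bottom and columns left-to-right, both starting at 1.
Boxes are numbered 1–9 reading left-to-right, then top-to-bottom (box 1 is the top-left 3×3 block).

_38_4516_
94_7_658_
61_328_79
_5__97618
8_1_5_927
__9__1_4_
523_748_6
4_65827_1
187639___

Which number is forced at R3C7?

Row 3 already contains {1, 2, 3, 6, 7, 8, 9}.
Column 7 already contains {1, 5, 6, 7, 8, 9}.
Its 3×3 block (box 3) already contains {1, 5, 6, 7, 8, 9}.
The only value from 1–9 not eliminated is 4, so R3C7 = 4.

4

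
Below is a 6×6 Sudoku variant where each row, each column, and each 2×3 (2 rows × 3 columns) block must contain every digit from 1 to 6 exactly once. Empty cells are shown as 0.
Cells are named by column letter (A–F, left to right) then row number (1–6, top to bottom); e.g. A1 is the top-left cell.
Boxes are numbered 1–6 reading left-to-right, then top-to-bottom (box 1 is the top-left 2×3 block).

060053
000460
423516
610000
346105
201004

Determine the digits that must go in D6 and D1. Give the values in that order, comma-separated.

For D6:
  Consider where 6 can go in row 6.
  B6 is out (column B already has a 6).
  E6 is out (column E already has a 6).
  So the only cell in row 6 that can hold 6 is D6.
  So D6 = 6.
For D1:
  Row 1 already contains {3, 5, 6}.
  Column D already contains {1, 4, 5}.
  Its 2×3 block (box 2) already contains {3, 4, 5, 6}.
  The only value from 1–6 not eliminated is 2, so D1 = 2.

6,2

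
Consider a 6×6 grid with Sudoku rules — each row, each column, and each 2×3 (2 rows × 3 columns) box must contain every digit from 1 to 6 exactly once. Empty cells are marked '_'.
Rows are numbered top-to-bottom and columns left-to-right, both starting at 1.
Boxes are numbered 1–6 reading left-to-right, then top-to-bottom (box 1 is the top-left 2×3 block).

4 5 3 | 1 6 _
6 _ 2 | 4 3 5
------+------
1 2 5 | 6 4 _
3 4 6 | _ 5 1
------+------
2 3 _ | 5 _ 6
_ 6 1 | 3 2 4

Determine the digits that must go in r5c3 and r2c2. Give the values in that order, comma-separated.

For r5c3:
  Row 5 already contains {2, 3, 5, 6}.
  Column 3 already contains {1, 2, 3, 5, 6}.
  Its 2×3 block (box 5) already contains {1, 2, 3, 6}.
  The only value from 1–6 not eliminated is 4, so r5c3 = 4.
For r2c2:
  Row 2 already contains {2, 3, 4, 5, 6}.
  Column 2 already contains {2, 3, 4, 5, 6}.
  Its 2×3 block (box 1) already contains {2, 3, 4, 5, 6}.
  The only value from 1–6 not eliminated is 1, so r2c2 = 1.

4,1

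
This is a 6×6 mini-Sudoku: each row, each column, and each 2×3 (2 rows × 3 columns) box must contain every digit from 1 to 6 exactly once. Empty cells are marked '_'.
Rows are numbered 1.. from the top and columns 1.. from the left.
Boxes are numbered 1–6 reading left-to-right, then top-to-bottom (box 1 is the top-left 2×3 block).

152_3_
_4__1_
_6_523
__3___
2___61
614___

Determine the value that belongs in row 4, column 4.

Cell row 4, column 4 itself could take any of {1, 4, 6} by direct elimination.
Consider where 1 can go in column 4.
row 1, column 4 is out (row 1 already has a 1).
row 2, column 4 is out (row 2 already has a 1).
row 5, column 4 is out (row 5 already has a 1).
row 6, column 4 is out (row 6 already has a 1).
So the only cell in column 4 that can hold 1 is row 4, column 4.
Therefore row 4, column 4 = 1.

1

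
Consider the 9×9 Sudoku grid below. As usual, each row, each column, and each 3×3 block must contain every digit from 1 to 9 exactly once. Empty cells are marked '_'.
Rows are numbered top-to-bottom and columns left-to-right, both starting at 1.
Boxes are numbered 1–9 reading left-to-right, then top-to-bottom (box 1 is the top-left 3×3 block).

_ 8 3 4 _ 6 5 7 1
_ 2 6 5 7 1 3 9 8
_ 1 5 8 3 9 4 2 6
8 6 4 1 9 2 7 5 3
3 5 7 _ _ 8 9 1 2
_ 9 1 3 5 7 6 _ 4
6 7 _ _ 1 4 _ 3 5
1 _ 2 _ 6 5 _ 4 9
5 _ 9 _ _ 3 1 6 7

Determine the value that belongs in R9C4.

Row 9 already contains {1, 3, 5, 6, 7, 9}.
Column 4 already contains {1, 3, 4, 5, 8}.
Its 3×3 block (box 8) already contains {1, 3, 4, 5, 6}.
The only value from 1–9 not eliminated is 2, so R9C4 = 2.

2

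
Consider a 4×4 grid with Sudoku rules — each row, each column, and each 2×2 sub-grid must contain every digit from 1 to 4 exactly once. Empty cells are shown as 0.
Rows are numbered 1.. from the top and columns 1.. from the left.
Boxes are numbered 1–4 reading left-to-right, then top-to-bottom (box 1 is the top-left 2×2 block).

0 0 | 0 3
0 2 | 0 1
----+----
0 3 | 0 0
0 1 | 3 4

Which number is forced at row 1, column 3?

2

Cell row 1, column 3 itself could take any of {2, 4} by direct elimination.
Consider where 2 can go in box 2.
row 2, column 3 is out (row 2 already has a 2).
So the only cell in box 2 that can hold 2 is row 1, column 3.
Therefore row 1, column 3 = 2.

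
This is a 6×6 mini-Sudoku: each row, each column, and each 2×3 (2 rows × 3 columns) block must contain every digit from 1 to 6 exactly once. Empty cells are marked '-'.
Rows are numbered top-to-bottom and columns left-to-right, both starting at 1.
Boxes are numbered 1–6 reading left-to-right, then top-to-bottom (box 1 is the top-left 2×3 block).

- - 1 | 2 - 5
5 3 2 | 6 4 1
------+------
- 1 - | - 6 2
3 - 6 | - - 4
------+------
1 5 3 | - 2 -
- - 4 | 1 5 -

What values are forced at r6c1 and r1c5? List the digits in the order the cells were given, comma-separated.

2,3

For r6c1:
  Consider where 2 can go in column 1.
  r1c1 is out (row 1 already has a 2).
  r3c1 is out (row 3 already has a 2).
  So the only cell in column 1 that can hold 2 is r6c1.
  So r6c1 = 2.
For r1c5:
  Row 1 already contains {1, 2, 5}.
  Column 5 already contains {2, 4, 5, 6}.
  Its 2×3 block (box 2) already contains {1, 2, 4, 5, 6}.
  The only value from 1–6 not eliminated is 3, so r1c5 = 3.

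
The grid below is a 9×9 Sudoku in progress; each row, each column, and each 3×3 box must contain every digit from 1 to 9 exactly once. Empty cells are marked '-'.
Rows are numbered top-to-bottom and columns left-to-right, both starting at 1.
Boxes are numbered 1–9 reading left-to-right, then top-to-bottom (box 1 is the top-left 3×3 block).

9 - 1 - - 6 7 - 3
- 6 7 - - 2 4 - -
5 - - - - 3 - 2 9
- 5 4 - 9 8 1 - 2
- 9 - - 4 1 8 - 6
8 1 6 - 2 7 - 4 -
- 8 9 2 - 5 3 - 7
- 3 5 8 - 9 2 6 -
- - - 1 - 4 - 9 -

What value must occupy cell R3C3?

8

Row 3 already contains {2, 3, 5, 9}.
Column 3 already contains {1, 4, 5, 6, 7, 9}.
Its 3×3 block (box 1) already contains {1, 5, 6, 7, 9}.
The only value from 1–9 not eliminated is 8, so R3C3 = 8.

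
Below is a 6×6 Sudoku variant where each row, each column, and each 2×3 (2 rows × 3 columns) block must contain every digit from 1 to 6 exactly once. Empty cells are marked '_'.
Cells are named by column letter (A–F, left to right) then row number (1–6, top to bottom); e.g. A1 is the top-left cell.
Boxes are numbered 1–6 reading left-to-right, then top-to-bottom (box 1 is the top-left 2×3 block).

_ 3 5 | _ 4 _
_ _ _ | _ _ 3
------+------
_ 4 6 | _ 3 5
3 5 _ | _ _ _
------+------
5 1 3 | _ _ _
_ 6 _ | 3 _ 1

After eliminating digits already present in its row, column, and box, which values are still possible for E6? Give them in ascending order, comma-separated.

Row 6 already contains {1, 3, 6}.
Column E already contains {3, 4}.
Its 2×3 block (box 6) already contains {1, 3}.
Removing those from 1–6 leaves {2, 5} as the candidates for E6.

2,5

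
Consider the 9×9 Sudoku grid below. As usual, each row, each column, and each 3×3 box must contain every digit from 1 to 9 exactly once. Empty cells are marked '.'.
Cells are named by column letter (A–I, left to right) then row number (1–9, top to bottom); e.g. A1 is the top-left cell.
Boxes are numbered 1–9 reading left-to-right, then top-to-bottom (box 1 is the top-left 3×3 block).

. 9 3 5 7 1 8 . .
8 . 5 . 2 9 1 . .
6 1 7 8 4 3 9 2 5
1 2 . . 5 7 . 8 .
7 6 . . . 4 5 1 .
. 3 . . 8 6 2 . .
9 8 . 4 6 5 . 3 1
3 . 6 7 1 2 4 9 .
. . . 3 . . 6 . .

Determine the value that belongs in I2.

3

Cell I2 itself could take any of {3, 4, 6, 7} by direct elimination.
Consider where 3 can go in row 2.
B2 is out (column B already has a 3).
D2 is out (column D already has a 3).
H2 is out (column H already has a 3).
So the only cell in row 2 that can hold 3 is I2.
Therefore I2 = 3.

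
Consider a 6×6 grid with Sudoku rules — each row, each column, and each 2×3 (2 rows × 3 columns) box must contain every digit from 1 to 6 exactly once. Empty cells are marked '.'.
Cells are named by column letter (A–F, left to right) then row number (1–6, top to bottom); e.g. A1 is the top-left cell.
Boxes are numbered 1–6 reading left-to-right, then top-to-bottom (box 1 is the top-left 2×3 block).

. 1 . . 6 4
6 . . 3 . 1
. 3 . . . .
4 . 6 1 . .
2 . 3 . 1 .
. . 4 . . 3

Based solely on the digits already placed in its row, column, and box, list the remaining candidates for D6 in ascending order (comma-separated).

2,5,6

Row 6 already contains {3, 4}.
Column D already contains {1, 3}.
Its 2×3 block (box 6) already contains {1, 3}.
Removing those from 1–6 leaves {2, 5, 6} as the candidates for D6.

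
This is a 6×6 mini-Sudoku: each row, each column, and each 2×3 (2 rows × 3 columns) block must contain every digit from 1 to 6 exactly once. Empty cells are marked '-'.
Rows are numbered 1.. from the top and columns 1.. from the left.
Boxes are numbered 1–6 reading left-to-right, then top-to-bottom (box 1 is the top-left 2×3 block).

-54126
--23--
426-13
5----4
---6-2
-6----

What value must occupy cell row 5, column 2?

4

Cell row 5, column 2 itself could take any of {1, 3, 4} by direct elimination.
Consider where 4 can go in column 2.
row 2, column 2 is out (box 1 already has a 4).
row 4, column 2 is out (row 4 already has a 4).
So the only cell in column 2 that can hold 4 is row 5, column 2.
Therefore row 5, column 2 = 4.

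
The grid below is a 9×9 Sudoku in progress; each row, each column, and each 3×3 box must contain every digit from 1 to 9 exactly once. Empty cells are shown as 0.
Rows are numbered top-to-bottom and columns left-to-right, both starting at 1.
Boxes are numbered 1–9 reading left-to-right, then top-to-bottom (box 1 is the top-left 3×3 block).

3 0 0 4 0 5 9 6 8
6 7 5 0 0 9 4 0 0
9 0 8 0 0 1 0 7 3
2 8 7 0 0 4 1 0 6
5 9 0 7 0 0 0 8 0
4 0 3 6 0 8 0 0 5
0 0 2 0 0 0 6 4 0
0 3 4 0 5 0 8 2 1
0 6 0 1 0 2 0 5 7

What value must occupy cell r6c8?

Row 6 already contains {3, 4, 5, 6, 8}.
Column 8 already contains {2, 4, 5, 6, 7, 8}.
Its 3×3 block (box 6) already contains {1, 5, 6, 8}.
The only value from 1–9 not eliminated is 9, so r6c8 = 9.

9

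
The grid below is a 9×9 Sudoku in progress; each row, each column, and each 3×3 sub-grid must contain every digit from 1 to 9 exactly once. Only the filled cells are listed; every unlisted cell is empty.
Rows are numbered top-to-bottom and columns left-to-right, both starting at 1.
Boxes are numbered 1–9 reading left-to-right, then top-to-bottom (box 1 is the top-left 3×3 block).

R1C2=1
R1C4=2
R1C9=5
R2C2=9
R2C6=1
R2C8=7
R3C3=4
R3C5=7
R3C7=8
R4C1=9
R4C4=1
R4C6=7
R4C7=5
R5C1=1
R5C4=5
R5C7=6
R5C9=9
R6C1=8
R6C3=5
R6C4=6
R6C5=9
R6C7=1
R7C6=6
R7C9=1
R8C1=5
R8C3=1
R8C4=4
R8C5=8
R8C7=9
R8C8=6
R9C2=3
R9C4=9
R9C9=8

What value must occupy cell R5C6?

8

Cell R5C6 itself could take any of {2, 3, 4, 8} by direct elimination.
Consider where 8 can go in box 5.
R4C5 is out (column 5 already has a 8).
R5C5 is out (column 5 already has a 8).
R6C6 is out (row 6 already has a 8).
So the only cell in box 5 that can hold 8 is R5C6.
Therefore R5C6 = 8.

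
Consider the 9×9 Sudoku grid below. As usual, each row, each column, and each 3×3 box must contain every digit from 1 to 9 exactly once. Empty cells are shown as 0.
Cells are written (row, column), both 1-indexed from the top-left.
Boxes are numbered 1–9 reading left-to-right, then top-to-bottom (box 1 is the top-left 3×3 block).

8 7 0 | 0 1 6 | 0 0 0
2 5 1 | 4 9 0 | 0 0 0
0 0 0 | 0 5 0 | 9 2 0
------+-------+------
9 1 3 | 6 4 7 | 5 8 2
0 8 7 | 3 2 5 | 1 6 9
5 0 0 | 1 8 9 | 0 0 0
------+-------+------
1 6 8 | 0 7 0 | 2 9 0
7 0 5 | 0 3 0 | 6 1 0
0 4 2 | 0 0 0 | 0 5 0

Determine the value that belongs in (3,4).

Cell (3,4) itself could take any of {7, 8} by direct elimination.
Consider where 7 can go in column 4.
(1,4) is out (row 1 already has a 7).
(7,4) is out (row 7 already has a 7).
(8,4) is out (row 8 already has a 7).
(9,4) is out (box 8 already has a 7).
So the only cell in column 4 that can hold 7 is (3,4).
Therefore (3,4) = 7.

7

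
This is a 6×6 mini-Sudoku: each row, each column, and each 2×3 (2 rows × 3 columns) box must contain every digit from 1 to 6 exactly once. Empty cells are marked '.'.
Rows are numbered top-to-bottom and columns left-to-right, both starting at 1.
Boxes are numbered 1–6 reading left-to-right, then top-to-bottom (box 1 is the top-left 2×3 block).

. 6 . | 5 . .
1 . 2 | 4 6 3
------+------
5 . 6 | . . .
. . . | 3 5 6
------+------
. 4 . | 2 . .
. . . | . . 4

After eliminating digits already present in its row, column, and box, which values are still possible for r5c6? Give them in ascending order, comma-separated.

1,5

Row 5 already contains {2, 4}.
Column 6 already contains {3, 4, 6}.
Its 2×3 block (box 6) already contains {2, 4}.
Removing those from 1–6 leaves {1, 5} as the candidates for r5c6.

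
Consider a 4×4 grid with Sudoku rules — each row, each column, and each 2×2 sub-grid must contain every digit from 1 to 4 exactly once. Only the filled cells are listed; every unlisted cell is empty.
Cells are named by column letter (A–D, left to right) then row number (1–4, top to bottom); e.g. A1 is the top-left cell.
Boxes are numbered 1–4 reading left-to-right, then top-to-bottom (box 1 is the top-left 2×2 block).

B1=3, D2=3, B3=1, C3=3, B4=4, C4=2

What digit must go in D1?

2

Cell D1 itself could take any of {1, 2, 4} by direct elimination.
Consider where 2 can go in column D.
D3 is out (box 4 already has a 2).
D4 is out (row 4 already has a 2).
So the only cell in column D that can hold 2 is D1.
Therefore D1 = 2.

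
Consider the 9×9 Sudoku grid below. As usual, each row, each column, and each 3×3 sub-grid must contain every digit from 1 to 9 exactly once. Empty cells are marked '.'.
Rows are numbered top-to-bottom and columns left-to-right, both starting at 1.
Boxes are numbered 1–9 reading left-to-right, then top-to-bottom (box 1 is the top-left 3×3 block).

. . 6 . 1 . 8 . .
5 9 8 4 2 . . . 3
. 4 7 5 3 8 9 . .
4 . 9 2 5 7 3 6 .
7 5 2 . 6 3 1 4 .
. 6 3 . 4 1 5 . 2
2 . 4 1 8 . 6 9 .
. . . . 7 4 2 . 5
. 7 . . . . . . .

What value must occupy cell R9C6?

Cell R9C6 itself could take any of {2, 5, 6, 9} by direct elimination.
Consider where 2 can go in column 6.
R1C6 is out (box 2 already has a 2).
R2C6 is out (row 2 already has a 2).
R7C6 is out (row 7 already has a 2).
So the only cell in column 6 that can hold 2 is R9C6.
Therefore R9C6 = 2.

2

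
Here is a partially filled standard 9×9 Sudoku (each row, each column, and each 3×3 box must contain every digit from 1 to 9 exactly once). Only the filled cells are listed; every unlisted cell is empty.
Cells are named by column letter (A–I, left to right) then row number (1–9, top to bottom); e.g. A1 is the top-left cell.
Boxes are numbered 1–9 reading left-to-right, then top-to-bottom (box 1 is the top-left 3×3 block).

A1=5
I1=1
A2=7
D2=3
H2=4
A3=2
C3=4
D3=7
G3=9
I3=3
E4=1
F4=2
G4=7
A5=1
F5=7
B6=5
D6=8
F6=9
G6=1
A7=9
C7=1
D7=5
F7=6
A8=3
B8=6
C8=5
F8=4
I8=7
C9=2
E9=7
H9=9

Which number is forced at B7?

Cell B7 itself could take any of {4, 7, 8} by direct elimination.
Consider where 7 can go in column B.
B1 is out (box 1 already has a 7). B2 is out (row 2 already has a 7). B3 is out (row 3 already has a 7). B4 is out (row 4 already has a 7). The remaining empty cells in column B are similarly blocked.
So the only cell in column B that can hold 7 is B7.
Therefore B7 = 7.

7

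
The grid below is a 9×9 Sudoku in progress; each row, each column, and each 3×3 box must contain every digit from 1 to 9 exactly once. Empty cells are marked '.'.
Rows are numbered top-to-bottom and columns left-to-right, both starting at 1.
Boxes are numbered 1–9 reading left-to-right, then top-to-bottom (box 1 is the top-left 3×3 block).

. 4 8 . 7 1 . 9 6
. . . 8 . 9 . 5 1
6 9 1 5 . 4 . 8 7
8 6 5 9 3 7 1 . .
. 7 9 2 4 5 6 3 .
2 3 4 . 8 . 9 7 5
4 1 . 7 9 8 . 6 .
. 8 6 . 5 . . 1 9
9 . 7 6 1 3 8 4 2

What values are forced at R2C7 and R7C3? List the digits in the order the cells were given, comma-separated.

For R2C7:
  Consider where 4 can go in column 7.
  R1C7 is out (row 1 already has a 4).
  R3C7 is out (row 3 already has a 4).
  R7C7 is out (row 7 already has a 4).
  R8C7 is out (box 9 already has a 4).
  So the only cell in column 7 that can hold 4 is R2C7.
  So R2C7 = 4.
For R7C3:
  Consider where 2 can go in row 7.
  R7C7 is out (box 9 already has a 2).
  R7C9 is out (column 9 already has a 2).
  So the only cell in row 7 that can hold 2 is R7C3.
  So R7C3 = 2.

4,2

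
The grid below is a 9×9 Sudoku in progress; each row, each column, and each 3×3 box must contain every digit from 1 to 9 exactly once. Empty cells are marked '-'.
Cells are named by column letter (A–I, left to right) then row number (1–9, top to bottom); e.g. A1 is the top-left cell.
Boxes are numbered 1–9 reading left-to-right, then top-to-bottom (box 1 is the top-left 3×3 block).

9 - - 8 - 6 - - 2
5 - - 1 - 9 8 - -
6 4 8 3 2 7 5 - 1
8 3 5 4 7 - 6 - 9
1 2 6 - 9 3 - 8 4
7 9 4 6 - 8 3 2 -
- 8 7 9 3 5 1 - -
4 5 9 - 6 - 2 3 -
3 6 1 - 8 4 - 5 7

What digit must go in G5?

7

Row 5 already contains {1, 2, 3, 4, 6, 8, 9}.
Column G already contains {1, 2, 3, 5, 6, 8}.
Its 3×3 block (box 6) already contains {2, 3, 4, 6, 8, 9}.
The only value from 1–9 not eliminated is 7, so G5 = 7.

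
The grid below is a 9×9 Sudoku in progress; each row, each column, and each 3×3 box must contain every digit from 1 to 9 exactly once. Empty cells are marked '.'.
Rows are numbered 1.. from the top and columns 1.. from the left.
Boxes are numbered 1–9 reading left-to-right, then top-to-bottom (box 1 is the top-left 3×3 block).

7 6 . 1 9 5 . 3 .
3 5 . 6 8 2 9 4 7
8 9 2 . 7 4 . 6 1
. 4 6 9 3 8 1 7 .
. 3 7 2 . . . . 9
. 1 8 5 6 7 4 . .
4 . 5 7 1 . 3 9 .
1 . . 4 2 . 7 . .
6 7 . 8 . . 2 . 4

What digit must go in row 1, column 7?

Row 1 already contains {1, 3, 5, 6, 7, 9}.
Column 7 already contains {1, 2, 3, 4, 7, 9}.
Its 3×3 block (box 3) already contains {1, 3, 4, 6, 7, 9}.
The only value from 1–9 not eliminated is 8, so row 1, column 7 = 8.

8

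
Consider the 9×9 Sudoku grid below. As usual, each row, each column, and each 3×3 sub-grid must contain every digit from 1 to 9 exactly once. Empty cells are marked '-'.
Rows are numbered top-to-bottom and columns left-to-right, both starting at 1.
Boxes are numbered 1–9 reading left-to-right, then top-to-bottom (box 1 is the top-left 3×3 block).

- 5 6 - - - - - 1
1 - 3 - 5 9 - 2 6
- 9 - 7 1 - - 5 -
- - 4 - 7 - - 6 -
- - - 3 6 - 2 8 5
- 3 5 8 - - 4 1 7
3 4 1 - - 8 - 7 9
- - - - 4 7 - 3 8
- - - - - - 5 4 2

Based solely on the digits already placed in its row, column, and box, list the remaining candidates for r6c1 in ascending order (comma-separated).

Row 6 already contains {1, 3, 4, 5, 7, 8}.
Column 1 already contains {1, 3}.
Its 3×3 block (box 4) already contains {3, 4, 5}.
Removing those from 1–9 leaves {2, 6, 9} as the candidates for r6c1.

2,6,9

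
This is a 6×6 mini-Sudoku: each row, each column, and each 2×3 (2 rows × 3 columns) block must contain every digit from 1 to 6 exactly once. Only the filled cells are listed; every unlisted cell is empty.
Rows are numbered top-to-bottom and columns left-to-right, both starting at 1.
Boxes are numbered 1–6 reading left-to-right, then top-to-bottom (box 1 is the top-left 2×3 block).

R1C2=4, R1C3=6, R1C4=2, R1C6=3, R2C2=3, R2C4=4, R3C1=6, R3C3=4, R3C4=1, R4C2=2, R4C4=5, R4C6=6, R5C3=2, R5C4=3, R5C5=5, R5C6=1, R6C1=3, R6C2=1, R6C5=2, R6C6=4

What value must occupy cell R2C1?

Cell R2C1 itself could take any of {1, 2, 5} by direct elimination.
Consider where 2 can go in column 1.
R1C1 is out (row 1 already has a 2).
R4C1 is out (row 4 already has a 2).
R5C1 is out (row 5 already has a 2).
So the only cell in column 1 that can hold 2 is R2C1.
Therefore R2C1 = 2.

2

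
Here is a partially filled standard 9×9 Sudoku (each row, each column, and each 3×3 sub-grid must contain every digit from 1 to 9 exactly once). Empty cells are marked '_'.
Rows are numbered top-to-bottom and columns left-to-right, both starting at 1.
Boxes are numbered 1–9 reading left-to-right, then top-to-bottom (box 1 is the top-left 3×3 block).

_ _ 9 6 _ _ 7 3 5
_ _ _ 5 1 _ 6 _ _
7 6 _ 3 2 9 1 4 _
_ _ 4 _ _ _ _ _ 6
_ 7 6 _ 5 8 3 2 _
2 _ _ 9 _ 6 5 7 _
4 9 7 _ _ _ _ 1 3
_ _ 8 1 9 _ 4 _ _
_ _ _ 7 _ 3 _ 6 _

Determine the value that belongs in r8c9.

Cell r8c9 itself could take any of {2, 7} by direct elimination.
Consider where 7 can go in box 9.
r7c7 is out (row 7 already has a 7).
r8c8 is out (column 8 already has a 7).
r9c7 is out (row 9 already has a 7).
r9c9 is out (row 9 already has a 7).
So the only cell in box 9 that can hold 7 is r8c9.
Therefore r8c9 = 7.

7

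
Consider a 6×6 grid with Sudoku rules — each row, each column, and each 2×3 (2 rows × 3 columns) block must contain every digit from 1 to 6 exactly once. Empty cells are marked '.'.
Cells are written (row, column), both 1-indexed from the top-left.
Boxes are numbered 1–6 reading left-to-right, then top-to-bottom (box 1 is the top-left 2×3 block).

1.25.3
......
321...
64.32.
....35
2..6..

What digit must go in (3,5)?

Cell (3,5) itself could take any of {4, 5, 6} by direct elimination.
Consider where 5 can go in row 3.
(3,4) is out (column 4 already has a 5).
(3,6) is out (column 6 already has a 5).
So the only cell in row 3 that can hold 5 is (3,5).
Therefore (3,5) = 5.

5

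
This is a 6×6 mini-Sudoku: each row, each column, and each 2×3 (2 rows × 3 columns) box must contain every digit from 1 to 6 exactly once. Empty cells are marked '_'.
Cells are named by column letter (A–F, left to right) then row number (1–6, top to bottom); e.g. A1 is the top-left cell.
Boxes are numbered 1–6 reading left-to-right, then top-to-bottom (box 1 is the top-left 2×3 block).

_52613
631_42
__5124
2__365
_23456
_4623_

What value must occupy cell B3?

6

Row 3 already contains {1, 2, 4, 5}.
Column B already contains {2, 3, 4, 5}.
Its 2×3 block (box 3) already contains {2, 5}.
The only value from 1–6 not eliminated is 6, so B3 = 6.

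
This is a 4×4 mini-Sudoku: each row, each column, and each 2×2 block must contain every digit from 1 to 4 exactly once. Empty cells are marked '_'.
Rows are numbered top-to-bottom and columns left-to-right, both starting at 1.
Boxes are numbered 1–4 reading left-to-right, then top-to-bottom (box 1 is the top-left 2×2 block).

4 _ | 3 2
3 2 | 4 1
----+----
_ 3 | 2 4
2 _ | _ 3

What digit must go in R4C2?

Cell R4C2 itself could take any of {1, 4} by direct elimination.
Consider where 4 can go in column 2.
R1C2 is out (row 1 already has a 4).
So the only cell in column 2 that can hold 4 is R4C2.
Therefore R4C2 = 4.

4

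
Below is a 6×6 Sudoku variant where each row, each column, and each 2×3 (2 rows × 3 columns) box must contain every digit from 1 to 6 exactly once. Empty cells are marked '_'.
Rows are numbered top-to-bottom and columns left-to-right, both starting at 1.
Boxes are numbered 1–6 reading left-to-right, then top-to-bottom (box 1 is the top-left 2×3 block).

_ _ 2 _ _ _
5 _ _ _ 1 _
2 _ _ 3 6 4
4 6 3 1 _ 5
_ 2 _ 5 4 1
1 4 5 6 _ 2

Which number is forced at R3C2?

Cell R3C2 itself could take any of {1, 5} by direct elimination.
Consider where 5 can go in box 3.
R3C3 is out (column 3 already has a 5).
So the only cell in box 3 that can hold 5 is R3C2.
Therefore R3C2 = 5.

5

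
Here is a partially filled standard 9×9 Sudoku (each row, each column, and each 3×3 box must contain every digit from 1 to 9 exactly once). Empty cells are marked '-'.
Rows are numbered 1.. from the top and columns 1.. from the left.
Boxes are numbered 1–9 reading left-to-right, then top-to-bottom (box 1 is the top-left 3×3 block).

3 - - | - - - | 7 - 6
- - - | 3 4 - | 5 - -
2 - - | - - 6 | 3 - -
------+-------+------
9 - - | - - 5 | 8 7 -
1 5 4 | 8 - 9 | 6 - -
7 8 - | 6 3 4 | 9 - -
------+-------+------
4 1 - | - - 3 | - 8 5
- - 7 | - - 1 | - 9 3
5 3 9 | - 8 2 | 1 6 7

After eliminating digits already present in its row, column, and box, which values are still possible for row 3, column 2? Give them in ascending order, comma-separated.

Row 3 already contains {2, 3, 6}.
Column 2 already contains {1, 3, 5, 8}.
Its 3×3 block (box 1) already contains {2, 3}.
Removing those from 1–9 leaves {4, 7, 9} as the candidates for row 3, column 2.

4,7,9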